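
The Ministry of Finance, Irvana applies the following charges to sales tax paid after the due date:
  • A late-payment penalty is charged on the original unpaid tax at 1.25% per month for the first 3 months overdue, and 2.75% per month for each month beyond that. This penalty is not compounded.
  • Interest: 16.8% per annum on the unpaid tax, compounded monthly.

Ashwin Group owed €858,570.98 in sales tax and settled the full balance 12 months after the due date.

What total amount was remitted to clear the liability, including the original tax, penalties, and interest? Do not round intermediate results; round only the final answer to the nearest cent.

€1,259,145.11

Penalty, months 1–3: 3 × 1.25% × €858,570.98 = €32,196.41…
Penalty, months 4–12: 9 × 2.75% × €858,570.98 = €212,496.32…
Interest (16.8%/yr ÷ 12 = 1.4%/month): €858,570.98 × ((1 + 0.014)^12 − 1) = €155,881.3992…
Total = €858,570.98 + €244,692.7293 + €155,881.3992… = €1,259,145.11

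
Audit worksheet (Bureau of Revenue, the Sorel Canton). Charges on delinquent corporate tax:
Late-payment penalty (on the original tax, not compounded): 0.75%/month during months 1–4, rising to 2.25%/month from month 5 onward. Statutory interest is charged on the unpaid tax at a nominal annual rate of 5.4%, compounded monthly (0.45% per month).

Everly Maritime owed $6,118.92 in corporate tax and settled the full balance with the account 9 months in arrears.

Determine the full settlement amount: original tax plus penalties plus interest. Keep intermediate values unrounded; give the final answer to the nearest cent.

Penalty, months 1–4: 4 × 0.75% × $6,118.92 = $183.57…
Penalty, months 5–9: 5 × 2.25% × $6,118.92 = $688.38…
Interest: $6,118.92 × ((1 + 0.0045)^9 − 1) = $6,118.92 × 0.0412367… = $252.3241…
Total = $6,118.92 + $871.9461 + $252.3241… = $7,243.19

$7,243.19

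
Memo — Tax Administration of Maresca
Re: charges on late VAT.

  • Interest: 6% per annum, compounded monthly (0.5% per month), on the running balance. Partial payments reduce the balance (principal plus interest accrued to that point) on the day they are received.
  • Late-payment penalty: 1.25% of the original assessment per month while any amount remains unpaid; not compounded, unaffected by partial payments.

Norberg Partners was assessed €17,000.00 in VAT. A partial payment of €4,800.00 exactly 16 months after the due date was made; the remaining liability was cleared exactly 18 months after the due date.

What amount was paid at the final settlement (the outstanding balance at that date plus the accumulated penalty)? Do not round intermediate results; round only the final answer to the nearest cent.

€17,573.67

Balance at month 16: €17,000.0000 × (1 + 0.005)^16 = €18,412.2096…
After €4,800.00 payment: €18,412.2096… − €4,800.00 = €13,612.2096…
Balance at month 18: €13,612.2096… × (1 + 0.005)^2 = €13,748.6720…
Penalty: 18 × 1.25% × €17,000.00 = €3,825.00
Final settlement = outstanding balance + penalty = €13,748.6720… + €3,825.00 = €17,573.67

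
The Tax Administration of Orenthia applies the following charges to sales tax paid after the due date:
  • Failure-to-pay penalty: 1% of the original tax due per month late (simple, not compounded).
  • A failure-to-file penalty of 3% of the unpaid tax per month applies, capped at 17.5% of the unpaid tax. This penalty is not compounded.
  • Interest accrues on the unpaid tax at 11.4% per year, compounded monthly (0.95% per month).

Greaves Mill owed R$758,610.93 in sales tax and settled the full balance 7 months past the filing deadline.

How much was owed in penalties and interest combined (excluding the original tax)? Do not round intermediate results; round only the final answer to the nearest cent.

Failure-to-file: 7 × 3% × R$758,610.93 = R$159,308.30…, capped at 17.5% × R$758,610.93 = R$132,756.91…
Failure-to-pay penalty: 7 × 1% × R$758,610.93 = R$53,102.77…
Interest: R$758,610.93 × ((1 + 0.0095)^7 − 1) = R$758,610.93 × 0.0684255… = R$51,908.3662…
Penalties + interest = R$185,859.6779… + R$51,908.3662… = R$237,768.04

R$237,768.04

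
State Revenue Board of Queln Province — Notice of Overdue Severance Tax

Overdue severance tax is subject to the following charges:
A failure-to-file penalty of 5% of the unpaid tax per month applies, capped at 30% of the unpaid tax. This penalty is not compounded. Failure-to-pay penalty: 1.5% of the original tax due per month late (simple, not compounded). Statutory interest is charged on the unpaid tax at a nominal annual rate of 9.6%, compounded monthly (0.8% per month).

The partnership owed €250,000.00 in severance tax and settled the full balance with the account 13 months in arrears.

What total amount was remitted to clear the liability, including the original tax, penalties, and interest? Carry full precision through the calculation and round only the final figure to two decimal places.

€401,035.35

Failure-to-file: 13 × 5% × €250,000.00 = €162,500.00, capped at 30% × €250,000.00 = €75,000.00
Failure-to-pay penalty = 1.5% × €250,000.00 × 13 mo = €48,750.00
Interest: €250,000.00 × ((1 + 0.008)^13 − 1) = €250,000.00 × 0.1091414… = €27,285.3508…
Total = €250,000.00 + €123,750.0000 + €27,285.3508… = €401,035.35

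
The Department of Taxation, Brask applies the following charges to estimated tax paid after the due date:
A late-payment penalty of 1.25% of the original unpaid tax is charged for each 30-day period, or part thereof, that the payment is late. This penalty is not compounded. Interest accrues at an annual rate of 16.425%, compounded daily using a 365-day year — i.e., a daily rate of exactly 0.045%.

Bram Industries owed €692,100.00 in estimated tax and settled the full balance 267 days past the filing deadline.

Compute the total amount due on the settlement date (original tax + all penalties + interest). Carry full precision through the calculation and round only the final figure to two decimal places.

Penalty periods: ⌈267/30⌉ = 9; penalty = 9 × 1.25% × €692,100.00 = €77,861.25
Interest: €692,100.00 × ((1 + 0.00045)^267 − 1) = €692,100.00 × 0.12763551… = €88,336.5388…
Total = €692,100.00 + €77,861.2500 + €88,336.5388… = €858,297.79

€858,297.79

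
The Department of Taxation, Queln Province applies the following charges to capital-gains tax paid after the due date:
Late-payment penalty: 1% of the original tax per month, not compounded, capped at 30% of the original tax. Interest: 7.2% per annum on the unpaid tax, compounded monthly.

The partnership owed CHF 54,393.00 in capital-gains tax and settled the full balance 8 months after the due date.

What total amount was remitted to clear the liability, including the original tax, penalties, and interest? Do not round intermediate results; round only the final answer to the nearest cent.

Penalty: 8 × 1% × CHF 54,393.00 = CHF 4,351.44 (below the 30% cap of CHF 16,317.90)
Interest (7.2%/yr ÷ 12 = 0.6%/month): CHF 54,393.00 × ((1 + 0.006)^8 − 1) = CHF 2,666.3550…
Total = CHF 54,393.00 + CHF 4,351.4400 + CHF 2,666.3550… = CHF 61,410.80

CHF 61,410.80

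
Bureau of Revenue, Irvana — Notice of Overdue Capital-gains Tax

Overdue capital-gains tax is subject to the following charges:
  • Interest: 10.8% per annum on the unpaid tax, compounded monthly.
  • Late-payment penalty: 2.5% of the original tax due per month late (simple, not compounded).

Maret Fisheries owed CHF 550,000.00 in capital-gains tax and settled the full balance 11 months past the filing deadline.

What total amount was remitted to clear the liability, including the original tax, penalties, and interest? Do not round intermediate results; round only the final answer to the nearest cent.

CHF 758,217.61

Late-payment penalty = 2.5% × CHF 550,000.00 × 11 mo = CHF 151,250.00
Interest (10.8%/yr ÷ 12 = 0.9%/month): CHF 550,000.00 × ((1 + 0.009)^11 − 1) = CHF 56,967.6127…
Total = CHF 550,000.00 + CHF 151,250.0000 + CHF 56,967.6127… = CHF 758,217.61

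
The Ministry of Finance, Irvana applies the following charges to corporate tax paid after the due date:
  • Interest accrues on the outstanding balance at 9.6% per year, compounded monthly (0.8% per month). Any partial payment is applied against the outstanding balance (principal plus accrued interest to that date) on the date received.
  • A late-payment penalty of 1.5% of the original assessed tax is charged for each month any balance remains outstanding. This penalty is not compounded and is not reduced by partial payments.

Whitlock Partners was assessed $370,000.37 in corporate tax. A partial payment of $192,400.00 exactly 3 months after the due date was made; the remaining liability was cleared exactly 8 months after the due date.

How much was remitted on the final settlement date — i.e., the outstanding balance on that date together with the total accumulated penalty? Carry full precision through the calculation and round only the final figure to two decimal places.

$238,534.07

Balance at month 3: $370,000.3700 × (1 + 0.008)^3 = $378,951.6084…
After $192,400.00 payment: $378,951.6084… − $192,400.00 = $186,551.6084…
Balance at month 8: $186,551.6084… × (1 + 0.008)^5 = $194,134.0247…
Penalty: 8 × 1.5% × $370,000.37 = $44,400.04…
Final settlement = outstanding balance + penalty = $194,134.0247… + $44,400.04… = $238,534.07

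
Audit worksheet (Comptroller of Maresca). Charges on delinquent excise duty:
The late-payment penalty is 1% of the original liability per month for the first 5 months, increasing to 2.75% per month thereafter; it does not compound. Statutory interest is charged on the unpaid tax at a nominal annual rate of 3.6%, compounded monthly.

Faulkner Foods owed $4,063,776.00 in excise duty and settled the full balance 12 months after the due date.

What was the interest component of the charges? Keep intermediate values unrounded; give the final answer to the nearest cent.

Interest (3.6%/yr ÷ 12 = 0.3%/month): $4,063,776.00 × ((1 + 0.003)^12 − 1) = $148,734.1215…

$148,734.12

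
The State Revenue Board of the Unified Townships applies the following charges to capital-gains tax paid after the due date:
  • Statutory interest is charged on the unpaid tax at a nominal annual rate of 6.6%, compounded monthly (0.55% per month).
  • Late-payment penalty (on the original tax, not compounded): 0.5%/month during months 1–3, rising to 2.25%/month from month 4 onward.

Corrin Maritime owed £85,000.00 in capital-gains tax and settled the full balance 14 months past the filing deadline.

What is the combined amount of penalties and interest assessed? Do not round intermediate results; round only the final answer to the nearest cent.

£29,096.71

Penalty, months 1–3: 3 × 0.5% × £85,000.00 = £1,275.00
Penalty, months 4–14: 11 × 2.25% × £85,000.00 = £21,037.50
Interest: £85,000.00 × ((1 + 0.0055)^14 − 1) = £85,000.00 × 0.0798142… = £6,784.2101…
Penalties + interest = £22,312.5000 + £6,784.2101… = £29,096.71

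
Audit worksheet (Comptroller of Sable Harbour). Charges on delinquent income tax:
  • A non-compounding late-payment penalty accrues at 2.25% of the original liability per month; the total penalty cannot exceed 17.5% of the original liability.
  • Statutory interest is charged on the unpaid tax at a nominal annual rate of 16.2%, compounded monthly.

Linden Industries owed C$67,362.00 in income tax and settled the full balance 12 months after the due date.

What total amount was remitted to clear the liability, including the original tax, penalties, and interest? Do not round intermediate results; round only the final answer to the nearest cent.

Penalty (uncapped): 12 × 2.25% × C$67,362.00 = C$18,187.74; cap = 17.5% × C$67,362.00 = C$11,788.35 → penalty = C$11,788.35
Interest (16.2%/yr ÷ 12 = 1.35%/month): C$67,362.00 × ((1 + 0.0135)^12 − 1) = C$11,760.5015…
Total = C$67,362.00 + C$11,788.3500 + C$11,760.5015… = C$90,910.85

C$90,910.85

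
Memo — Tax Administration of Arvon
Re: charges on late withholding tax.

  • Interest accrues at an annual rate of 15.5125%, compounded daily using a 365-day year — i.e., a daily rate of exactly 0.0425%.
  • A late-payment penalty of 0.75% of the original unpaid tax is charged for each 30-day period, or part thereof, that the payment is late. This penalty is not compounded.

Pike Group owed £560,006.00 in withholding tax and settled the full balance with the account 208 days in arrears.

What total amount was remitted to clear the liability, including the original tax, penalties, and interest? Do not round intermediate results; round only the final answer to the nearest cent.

£641,153.38

Penalty periods: ⌈208/30⌉ = 7; penalty = 7 × 0.75% × £560,006.00 = £29,400.32…
Interest: £560,006.00 × ((1 + 0.000425)^208 − 1) = £560,006.00 × 0.09240449… = £51,747.0685…
Total = £560,006.00 + £29,400.3150 + £51,747.0685… = £641,153.38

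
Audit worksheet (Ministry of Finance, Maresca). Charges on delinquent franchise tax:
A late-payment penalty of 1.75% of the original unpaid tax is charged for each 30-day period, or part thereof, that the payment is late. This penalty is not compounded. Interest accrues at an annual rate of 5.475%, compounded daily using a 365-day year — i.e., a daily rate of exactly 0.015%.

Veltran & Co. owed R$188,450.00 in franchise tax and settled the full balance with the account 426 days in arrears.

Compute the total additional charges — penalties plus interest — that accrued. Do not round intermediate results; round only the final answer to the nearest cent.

R$61,902.19

Penalty periods: ⌈426/30⌉ = 15; penalty = 15 × 1.75% × R$188,450.00 = R$49,468.13…
Interest: R$188,450.00 × ((1 + 0.00015)^426 − 1) = R$188,450.00 × 0.06598069… = R$12,434.0604…
Penalties + interest = R$49,468.1250 + R$12,434.0604… = R$61,902.19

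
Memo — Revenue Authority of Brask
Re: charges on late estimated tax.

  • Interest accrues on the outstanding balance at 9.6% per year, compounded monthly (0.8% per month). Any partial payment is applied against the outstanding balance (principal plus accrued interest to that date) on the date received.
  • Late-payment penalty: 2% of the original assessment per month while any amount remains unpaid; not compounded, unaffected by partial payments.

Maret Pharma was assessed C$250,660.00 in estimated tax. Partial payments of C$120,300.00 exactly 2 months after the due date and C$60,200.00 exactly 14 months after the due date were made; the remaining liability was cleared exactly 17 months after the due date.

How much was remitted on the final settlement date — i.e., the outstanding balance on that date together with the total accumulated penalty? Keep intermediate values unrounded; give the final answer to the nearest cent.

C$175,016.15

Balance at month 2: C$250,660.0000 × (1 + 0.008)^2 = C$254,686.6022…
After C$120,300.00 payment: C$254,686.6022… − C$120,300.00 = C$134,386.6022…
Balance at month 14: C$134,386.6022… × (1 + 0.008)^12 = C$147,870.7784…
After C$60,200.00 payment: C$147,870.7784… − C$60,200.00 = C$87,670.7784…
Balance at month 17: C$87,670.7784… × (1 + 0.008)^3 = C$89,791.7547…
Penalty: 17 × 2% × C$250,660.00 = C$85,224.40
Final settlement = outstanding balance + penalty = C$89,791.7547… + C$85,224.40 = C$175,016.15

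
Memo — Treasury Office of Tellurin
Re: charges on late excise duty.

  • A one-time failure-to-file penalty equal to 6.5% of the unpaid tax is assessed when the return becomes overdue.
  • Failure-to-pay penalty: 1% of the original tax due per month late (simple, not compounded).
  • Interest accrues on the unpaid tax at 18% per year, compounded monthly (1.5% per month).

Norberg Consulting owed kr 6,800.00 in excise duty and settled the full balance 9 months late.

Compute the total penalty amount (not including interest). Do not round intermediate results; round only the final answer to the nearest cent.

kr 1,054.00

Failure-to-file penalty: 6.5% × kr 6,800.00 = kr 442.00
Failure-to-pay penalty = 1% × kr 6,800.00 × 9 mo = kr 612.00
Total penalty = kr 442.00 + kr 612.00 = kr 1,054.00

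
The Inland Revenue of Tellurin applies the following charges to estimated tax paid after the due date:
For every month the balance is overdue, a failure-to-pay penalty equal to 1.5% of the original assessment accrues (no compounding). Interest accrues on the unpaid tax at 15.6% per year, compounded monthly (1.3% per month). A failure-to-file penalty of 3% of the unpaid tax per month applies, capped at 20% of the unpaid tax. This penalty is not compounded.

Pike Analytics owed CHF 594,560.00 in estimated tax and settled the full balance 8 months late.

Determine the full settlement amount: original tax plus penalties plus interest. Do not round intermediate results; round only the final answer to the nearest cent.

CHF 849,541.25

Failure-to-file: 8 × 3% × CHF 594,560.00 = CHF 142,694.40, capped at 20% × CHF 594,560.00 = CHF 118,912.00
Failure-to-pay penalty: 8 × 1.5% × CHF 594,560.00 = CHF 71,347.20
Interest: CHF 594,560.00 × ((1 + 0.013)^8 − 1) = CHF 594,560.00 × 0.1088571… = CHF 64,722.0490…
Total = CHF 594,560.00 + CHF 190,259.2000 + CHF 64,722.0490… = CHF 849,541.25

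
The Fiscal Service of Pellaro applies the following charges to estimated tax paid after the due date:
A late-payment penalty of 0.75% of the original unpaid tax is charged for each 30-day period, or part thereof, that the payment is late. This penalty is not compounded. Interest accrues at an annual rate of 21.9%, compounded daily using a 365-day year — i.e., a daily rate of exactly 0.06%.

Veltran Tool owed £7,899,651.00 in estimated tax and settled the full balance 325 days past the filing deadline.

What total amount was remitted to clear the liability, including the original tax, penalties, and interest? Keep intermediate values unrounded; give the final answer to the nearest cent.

Penalty periods: ⌈325/30⌉ = 11; penalty = 11 × 0.75% × £7,899,651.00 = £651,721.21…
Interest: £7,899,651.00 × ((1 + 0.0006)^325 − 1) = £7,899,651.00 × 0.21523992… = £1,700,320.2595…
Total = £7,899,651.00 + £651,721.2075 + £1,700,320.2595… = £10,251,692.47

£10,251,692.47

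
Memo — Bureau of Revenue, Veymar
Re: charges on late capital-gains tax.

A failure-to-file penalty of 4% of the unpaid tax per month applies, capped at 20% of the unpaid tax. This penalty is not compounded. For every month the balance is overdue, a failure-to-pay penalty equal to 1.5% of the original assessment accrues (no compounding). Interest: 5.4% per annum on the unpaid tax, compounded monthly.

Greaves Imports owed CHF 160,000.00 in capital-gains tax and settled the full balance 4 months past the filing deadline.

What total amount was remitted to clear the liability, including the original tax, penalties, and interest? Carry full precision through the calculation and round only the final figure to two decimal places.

CHF 198,099.50

Failure-to-file: 4 × 4% × CHF 160,000.00 = CHF 25,600.00 (under the 20% cap)
Failure-to-pay penalty: 4 × 1.5% × CHF 160,000.00 = CHF 9,600.00
Interest (5.4%/yr ÷ 12 = 0.45%/month): CHF 160,000.00 × ((1 + 0.0045)^4 − 1) = CHF 2,899.4984…
Total = CHF 160,000.00 + CHF 35,200.0000 + CHF 2,899.4984… = CHF 198,099.50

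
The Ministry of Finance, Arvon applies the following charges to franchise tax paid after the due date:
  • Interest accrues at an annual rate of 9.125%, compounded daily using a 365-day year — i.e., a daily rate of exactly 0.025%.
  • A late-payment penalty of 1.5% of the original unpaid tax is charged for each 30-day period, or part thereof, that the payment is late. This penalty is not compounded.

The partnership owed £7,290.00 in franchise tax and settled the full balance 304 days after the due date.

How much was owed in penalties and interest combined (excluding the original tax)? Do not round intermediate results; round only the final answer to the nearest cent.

Penalty periods: ⌈304/30⌉ = 11; penalty = 11 × 1.5% × £7,290.00 = £1,202.85
Interest: £7,290.00 × ((1 + 0.00025)^304 − 1) = £7,290.00 × 0.07895233… = £575.5625…
Penalties + interest = £1,202.8500 + £575.5625… = £1,778.41

£1,778.41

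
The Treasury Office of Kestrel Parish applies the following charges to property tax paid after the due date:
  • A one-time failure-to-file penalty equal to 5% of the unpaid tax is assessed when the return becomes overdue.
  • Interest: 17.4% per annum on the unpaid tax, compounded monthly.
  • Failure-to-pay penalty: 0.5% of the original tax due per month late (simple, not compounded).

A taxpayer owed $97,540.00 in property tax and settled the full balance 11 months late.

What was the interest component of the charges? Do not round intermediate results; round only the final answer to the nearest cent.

Interest (17.4%/yr ÷ 12 = 1.45%/month): $97,540.00 × ((1 + 0.0145)^11 − 1) = $16,736.0752…

$16,736.08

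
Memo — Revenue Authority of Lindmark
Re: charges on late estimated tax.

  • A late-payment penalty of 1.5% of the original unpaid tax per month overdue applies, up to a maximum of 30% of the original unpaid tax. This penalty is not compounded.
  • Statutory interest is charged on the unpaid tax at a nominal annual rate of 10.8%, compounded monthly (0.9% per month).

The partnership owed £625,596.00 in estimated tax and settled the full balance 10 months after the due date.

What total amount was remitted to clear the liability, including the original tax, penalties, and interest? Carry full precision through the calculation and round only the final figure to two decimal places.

£778,074.94

Penalty: 10 × 1.5% × £625,596.00 = £93,839.40 (below the 30% cap of £187,678.80)
Interest: £625,596.00 × ((1 + 0.009)^10 − 1) = £625,596.00 × 0.0937339… = £58,639.5359…
Total = £625,596.00 + £93,839.4000 + £58,639.5359… = £778,074.94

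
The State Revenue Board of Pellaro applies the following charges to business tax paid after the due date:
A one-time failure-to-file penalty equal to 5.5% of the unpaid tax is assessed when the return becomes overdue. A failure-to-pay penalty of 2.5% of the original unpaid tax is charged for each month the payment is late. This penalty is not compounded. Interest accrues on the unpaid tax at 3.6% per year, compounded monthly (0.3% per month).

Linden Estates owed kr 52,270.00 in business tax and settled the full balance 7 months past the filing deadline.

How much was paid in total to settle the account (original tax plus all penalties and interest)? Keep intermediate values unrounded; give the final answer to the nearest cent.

Failure-to-file penalty: 5.5% × kr 52,270.00 = kr 2,874.85
Failure-to-pay penalty = 2.5% × kr 52,270.00 × 7 mo = kr 9,147.25
Interest: kr 52,270.00 × ((1 + 0.003)^7 − 1) = kr 52,270.00 × 0.0211899… = kr 1,107.5986…
Total = kr 52,270.00 + kr 12,022.1000 + kr 1,107.5986… = kr 65,399.70

kr 65,399.70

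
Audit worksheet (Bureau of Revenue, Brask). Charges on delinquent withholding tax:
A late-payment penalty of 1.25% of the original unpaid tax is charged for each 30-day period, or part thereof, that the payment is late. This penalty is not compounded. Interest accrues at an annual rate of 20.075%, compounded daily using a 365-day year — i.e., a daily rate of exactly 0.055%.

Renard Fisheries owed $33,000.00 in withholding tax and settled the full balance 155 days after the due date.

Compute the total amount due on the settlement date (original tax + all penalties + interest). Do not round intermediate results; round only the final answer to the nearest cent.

$38,410.80

Penalty periods: ⌈155/30⌉ = 6; penalty = 6 × 1.25% × $33,000.00 = $2,475.00
Interest: $33,000.00 × ((1 + 0.00055)^155 − 1) = $33,000.00 × 0.08896376… = $2,935.8041…
Total = $33,000.00 + $2,475.0000 + $2,935.8041… = $38,410.80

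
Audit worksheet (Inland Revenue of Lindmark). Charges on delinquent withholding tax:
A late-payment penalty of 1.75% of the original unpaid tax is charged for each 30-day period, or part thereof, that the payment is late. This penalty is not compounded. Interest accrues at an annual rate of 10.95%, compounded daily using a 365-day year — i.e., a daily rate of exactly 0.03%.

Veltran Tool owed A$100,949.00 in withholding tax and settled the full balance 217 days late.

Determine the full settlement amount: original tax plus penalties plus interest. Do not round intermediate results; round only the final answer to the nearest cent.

A$121,871.22

Penalty periods: ⌈217/30⌉ = 8; penalty = 8 × 1.75% × A$100,949.00 = A$14,132.86
Interest: A$100,949.00 × ((1 + 0.0003)^217 − 1) = A$100,949.00 × 0.06725533… = A$6,789.3579…
Total = A$100,949.00 + A$14,132.8600 + A$6,789.3579… = A$121,871.22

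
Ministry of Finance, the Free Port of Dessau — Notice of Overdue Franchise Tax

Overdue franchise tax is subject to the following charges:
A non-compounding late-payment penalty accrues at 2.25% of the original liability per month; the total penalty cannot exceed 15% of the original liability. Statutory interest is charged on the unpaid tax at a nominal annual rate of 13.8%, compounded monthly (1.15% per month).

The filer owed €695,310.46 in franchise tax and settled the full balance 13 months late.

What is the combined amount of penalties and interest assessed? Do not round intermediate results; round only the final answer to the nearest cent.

Penalty (uncapped): 13 × 2.25% × €695,310.46 = €203,378.31…; cap = 15% × €695,310.46 = €104,296.57… → penalty = €104,296.57…
Interest: €695,310.46 × ((1 + 0.0115)^13 − 1) = €695,310.46 × 0.1602632… = €111,432.7061…
Penalties + interest = €104,296.5690 + €111,432.7061… = €215,729.28

€215,729.28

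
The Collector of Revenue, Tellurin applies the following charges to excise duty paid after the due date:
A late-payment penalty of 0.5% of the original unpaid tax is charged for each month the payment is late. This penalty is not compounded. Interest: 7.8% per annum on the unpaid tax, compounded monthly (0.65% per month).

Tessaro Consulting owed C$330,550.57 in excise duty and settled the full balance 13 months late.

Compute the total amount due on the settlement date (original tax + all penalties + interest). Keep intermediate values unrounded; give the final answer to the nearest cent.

C$381,083.60

Late-payment penalty: 13 × 0.5% × C$330,550.57 = C$21,485.79…
Interest: C$330,550.57 × ((1 + 0.0065)^13 − 1) = C$330,550.57 × 0.0878753… = C$29,047.2418…
Total = C$330,550.57 + C$21,485.7871… + C$29,047.2418… = C$381,083.60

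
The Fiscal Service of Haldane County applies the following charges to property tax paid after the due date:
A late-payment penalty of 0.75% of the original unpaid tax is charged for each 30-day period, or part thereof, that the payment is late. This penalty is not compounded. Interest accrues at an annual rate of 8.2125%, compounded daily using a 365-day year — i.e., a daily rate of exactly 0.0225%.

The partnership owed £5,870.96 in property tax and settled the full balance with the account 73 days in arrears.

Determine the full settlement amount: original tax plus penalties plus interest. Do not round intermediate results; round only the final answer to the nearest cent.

Penalty periods: ⌈73/30⌉ = 3; penalty = 3 × 0.75% × £5,870.96 = £132.10…
Interest: £5,870.96 × ((1 + 0.000225)^73 − 1) = £5,870.96 × 0.01655875… = £97.2158…
Total = £5,870.96 + £132.0966 + £97.2158… = £6,100.27

£6,100.27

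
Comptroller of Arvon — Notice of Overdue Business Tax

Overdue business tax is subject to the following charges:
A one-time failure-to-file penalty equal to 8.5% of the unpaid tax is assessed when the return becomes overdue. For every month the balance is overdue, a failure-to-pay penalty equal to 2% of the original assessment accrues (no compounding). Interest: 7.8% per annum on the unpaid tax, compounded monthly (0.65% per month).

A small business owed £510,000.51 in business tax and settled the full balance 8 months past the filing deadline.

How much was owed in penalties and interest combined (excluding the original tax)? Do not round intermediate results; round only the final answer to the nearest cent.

£152,081.39

Failure-to-file penalty: 8.5% × £510,000.51 = £43,350.04…
Failure-to-pay penalty: 8 × 2% × £510,000.51 = £81,600.08…
Interest: £510,000.51 × ((1 + 0.0065)^8 − 1) = £510,000.51 × 0.0531985… = £27,131.2645…
Penalties + interest = £124,950.1250… + £27,131.2645… = £152,081.39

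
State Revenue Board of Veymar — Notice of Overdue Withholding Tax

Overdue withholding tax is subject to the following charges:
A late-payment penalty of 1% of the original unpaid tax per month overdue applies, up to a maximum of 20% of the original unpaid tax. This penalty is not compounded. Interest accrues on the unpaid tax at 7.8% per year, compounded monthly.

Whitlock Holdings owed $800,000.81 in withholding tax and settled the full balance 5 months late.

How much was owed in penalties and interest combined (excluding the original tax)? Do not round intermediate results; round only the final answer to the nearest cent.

$66,340.27

Penalty: 5 × 1% × $800,000.81 = $40,000.04… (below the 20% cap of $160,000.16…)
Interest (7.8%/yr ÷ 12 = 0.65%/month): $800,000.81 × ((1 + 0.0065)^5 − 1) = $26,340.2308…
Penalties + interest = $40,000.0405 + $26,340.2308… = $66,340.27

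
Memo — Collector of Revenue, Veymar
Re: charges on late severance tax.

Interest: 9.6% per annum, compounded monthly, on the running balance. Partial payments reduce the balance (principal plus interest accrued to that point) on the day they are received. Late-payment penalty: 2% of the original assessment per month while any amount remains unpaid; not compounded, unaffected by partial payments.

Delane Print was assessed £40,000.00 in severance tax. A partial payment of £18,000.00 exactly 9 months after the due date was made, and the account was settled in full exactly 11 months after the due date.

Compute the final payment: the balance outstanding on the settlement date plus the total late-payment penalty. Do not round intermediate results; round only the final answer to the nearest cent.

£34,175.08

Monthly rate = 9.6% ÷ 12 = 0.8%
Balance at month 9: £40,000.0000 × (1 + 0.008)^9 = £42,973.9011…
After £18,000.00 payment: £42,973.9011… − £18,000.00 = £24,973.9011…
Balance at month 11: £24,973.9011… × (1 + 0.008)^2 = £25,375.0819…
Penalty: 11 × 2% × £40,000.00 = £8,800.00
Final settlement = outstanding balance + penalty = £25,375.0819… + £8,800.00 = £34,175.08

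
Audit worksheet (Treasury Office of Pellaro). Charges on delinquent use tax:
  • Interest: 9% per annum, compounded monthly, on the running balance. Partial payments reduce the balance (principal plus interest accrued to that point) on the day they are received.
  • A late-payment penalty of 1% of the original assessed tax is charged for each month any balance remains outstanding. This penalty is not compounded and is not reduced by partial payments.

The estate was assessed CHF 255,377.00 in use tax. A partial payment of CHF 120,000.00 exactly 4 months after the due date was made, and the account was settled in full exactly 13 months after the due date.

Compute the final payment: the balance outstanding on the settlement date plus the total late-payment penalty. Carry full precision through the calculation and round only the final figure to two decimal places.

Monthly rate = 9% ÷ 12 = 0.75%
Balance at month 4: CHF 255,377.0000 × (1 + 0.0075)^4 = CHF 263,124.9315…
After CHF 120,000.00 payment: CHF 263,124.9315… − CHF 120,000.00 = CHF 143,124.9315…
Balance at month 13: CHF 143,124.9315… × (1 + 0.0075)^9 = CHF 153,080.8218…
Penalty: 13 × 1% × CHF 255,377.00 = CHF 33,199.01
Final settlement = outstanding balance + penalty = CHF 153,080.8218… + CHF 33,199.01 = CHF 186,279.83

CHF 186,279.83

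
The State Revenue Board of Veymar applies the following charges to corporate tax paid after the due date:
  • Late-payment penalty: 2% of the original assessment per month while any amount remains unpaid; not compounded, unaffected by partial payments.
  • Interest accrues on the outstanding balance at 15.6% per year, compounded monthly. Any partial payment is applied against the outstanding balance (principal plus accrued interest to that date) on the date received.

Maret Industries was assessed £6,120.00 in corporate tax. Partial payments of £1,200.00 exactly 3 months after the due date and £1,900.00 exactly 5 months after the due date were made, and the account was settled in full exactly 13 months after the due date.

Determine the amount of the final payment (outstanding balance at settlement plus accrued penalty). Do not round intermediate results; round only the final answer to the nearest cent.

£5,357.85

Monthly rate = 15.6% ÷ 12 = 1.3%
Balance at month 3: £6,120.0000 × (1 + 0.013)^3 = £6,361.7963…
After £1,200.00 payment: £6,361.7963… − £1,200.00 = £5,161.7963…
Balance at month 5: £5,161.7963… × (1 + 0.013)^2 = £5,296.8753…
After £1,900.00 payment: £5,296.8753… − £1,900.00 = £3,396.8753…
Balance at month 13: £3,396.8753… × (1 + 0.013)^8 = £3,766.6492…
Penalty: 13 × 2% × £6,120.00 = £1,591.20
Final settlement = outstanding balance + penalty = £3,766.6492… + £1,591.20 = £5,357.85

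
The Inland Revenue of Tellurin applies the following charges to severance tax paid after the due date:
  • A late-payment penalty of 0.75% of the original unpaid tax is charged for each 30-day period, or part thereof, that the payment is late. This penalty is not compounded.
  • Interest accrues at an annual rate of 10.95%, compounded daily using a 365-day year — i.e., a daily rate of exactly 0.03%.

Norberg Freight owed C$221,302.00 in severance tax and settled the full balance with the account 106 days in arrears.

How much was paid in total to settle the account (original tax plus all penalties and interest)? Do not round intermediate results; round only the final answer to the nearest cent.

C$235,090.46

Penalty periods: ⌈106/30⌉ = 4; penalty = 4 × 0.75% × C$221,302.00 = C$6,639.06
Interest: C$221,302.00 × ((1 + 0.0003)^106 − 1) = C$221,302.00 × 0.03230610… = C$7,149.4044…
Total = C$221,302.00 + C$6,639.0600 + C$7,149.4044… = C$235,090.46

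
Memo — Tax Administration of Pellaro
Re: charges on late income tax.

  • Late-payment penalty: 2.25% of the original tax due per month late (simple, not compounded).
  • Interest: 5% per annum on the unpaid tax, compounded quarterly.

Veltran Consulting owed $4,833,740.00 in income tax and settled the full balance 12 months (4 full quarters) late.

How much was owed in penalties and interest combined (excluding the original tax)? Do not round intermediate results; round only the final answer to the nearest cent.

Late-payment penalty = 2.25% × $4,833,740.00 × 12 mo = $1,305,109.80
Interest (5%/yr ÷ 4 = 1.25%/quarter): $4,833,740.00 × ((1 + 0.0125)^4 − 1) = $246,256.5129…
Penalties + interest = $1,305,109.8000 + $246,256.5129… = $1,551,366.31

$1,551,366.31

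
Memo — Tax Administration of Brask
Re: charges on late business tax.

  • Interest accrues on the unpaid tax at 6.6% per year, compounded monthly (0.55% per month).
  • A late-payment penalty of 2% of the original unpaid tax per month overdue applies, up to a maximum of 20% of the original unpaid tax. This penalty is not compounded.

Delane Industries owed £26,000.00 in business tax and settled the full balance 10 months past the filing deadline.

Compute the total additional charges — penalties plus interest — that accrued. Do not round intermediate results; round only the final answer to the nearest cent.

£6,665.92

Penalty (uncapped): 10 × 2% × £26,000.00 = £5,200.00; cap = 20% × £26,000.00 = £5,200.00 → penalty = £5,200.00
Interest: £26,000.00 × ((1 + 0.0055)^10 − 1) = £26,000.00 × 0.0563814… = £1,465.9166…
Penalties + interest = £5,200.0000 + £1,465.9166… = £6,665.92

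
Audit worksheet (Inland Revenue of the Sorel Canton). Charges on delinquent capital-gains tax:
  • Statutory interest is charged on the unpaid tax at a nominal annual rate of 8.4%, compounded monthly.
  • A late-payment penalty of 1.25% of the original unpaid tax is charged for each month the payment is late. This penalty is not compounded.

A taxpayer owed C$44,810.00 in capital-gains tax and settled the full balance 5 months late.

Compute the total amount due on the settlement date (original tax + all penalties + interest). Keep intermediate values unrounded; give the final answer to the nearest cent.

Late-payment penalty = 1.25% × C$44,810.00 × 5 mo = C$2,800.63…
Interest (8.4%/yr ÷ 12 = 0.7%/month): C$44,810.00 × ((1 + 0.007)^5 − 1) = C$1,590.4611…
Total = C$44,810.00 + C$2,800.6250 + C$1,590.4611… = C$49,201.09

C$49,201.09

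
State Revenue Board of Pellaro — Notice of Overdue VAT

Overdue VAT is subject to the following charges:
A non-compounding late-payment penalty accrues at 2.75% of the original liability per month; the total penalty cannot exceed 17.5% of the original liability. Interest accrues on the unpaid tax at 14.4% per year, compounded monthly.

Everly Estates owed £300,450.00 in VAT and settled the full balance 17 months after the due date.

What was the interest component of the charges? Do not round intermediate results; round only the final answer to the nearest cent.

Interest (14.4%/yr ÷ 12 = 1.2%/month): £300,450.00 × ((1 + 0.012)^17 − 1) = £67,544.1552…

£67,544.16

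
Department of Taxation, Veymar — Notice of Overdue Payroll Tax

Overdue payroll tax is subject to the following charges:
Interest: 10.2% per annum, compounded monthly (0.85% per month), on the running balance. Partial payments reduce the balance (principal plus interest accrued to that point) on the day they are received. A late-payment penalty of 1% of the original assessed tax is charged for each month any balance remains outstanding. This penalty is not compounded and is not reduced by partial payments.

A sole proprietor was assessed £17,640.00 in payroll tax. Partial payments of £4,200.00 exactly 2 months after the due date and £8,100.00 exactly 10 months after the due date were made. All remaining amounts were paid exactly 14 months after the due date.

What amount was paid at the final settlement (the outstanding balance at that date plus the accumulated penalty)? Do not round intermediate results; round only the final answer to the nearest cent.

£9,300.84

Balance at month 2: £17,640.0000 × (1 + 0.0085)^2 = £17,941.1545…
After £4,200.00 payment: £17,941.1545… − £4,200.00 = £13,741.1545…
Balance at month 10: £13,741.1545… × (1 + 0.0085)^8 = £14,703.8290…
After £8,100.00 payment: £14,703.8290… − £8,100.00 = £6,603.8290…
Balance at month 14: £6,603.8290… × (1 + 0.0085)^4 = £6,831.2382…
Penalty: 14 × 1% × £17,640.00 = £2,469.60
Final settlement = outstanding balance + penalty = £6,831.2382… + £2,469.60 = £9,300.84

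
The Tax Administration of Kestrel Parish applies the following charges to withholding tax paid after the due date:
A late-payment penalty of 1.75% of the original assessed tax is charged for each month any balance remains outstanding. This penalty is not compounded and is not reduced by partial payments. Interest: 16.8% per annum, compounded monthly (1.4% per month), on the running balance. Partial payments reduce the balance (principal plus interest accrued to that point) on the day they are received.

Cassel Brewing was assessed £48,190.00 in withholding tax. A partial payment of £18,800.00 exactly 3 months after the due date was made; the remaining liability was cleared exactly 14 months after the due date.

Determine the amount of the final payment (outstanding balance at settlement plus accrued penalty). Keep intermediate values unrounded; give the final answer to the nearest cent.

£48,444.73

Balance at month 3: £48,190.0000 × (1 + 0.014)^3 = £50,242.4480…
After £18,800.00 payment: £50,242.4480… − £18,800.00 = £31,442.4480…
Balance at month 14: £31,442.4480… × (1 + 0.014)^11 = £36,638.1769…
Penalty: 14 × 1.75% × £48,190.00 = £11,806.55
Final settlement = outstanding balance + penalty = £36,638.1769… + £11,806.55 = £48,444.73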